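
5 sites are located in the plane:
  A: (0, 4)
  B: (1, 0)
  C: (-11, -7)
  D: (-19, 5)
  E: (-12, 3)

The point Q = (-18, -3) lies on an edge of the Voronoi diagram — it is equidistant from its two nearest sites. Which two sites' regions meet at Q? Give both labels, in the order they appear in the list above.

Squared distances from Q to each site:
|QA|² = (-18−0)² + (-3−4)² = 324 + 49 = 373
|QB|² = (-18−1)² + (-3−0)² = 361 + 9 = 370
|QC|² = (-18−(-11))² + (-3−(-7))² = 49 + 16 = 65
|QD|² = (-18−(-19))² + (-3−5)² = 1 + 64 = 65
|QE|² = (-18−(-12))² + (-3−3)² = 36 + 36 = 72
Q is equidistant from C and D (both at squared distance 65), and every other site is strictly farther — so Q lies on the C–D Voronoi edge.

C and D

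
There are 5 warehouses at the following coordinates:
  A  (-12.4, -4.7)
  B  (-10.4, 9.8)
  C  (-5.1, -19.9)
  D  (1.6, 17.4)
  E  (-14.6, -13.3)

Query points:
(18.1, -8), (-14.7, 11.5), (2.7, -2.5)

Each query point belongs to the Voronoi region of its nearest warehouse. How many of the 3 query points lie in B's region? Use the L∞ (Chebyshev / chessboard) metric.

(18.1, -8) — d to each: A:30.5, B:28.5, C:23.2, D:25.4, E:32.7 → nearest is C
(-14.7, 11.5) — d to each: A:16.2, B:4.3, C:31.4, D:16.3, E:24.8 → nearest is B
(2.7, -2.5) — d to each: A:15.1, B:13.1, C:17.4, D:19.9, E:17.3 → nearest is B
2 of the 3 points have B as nearest.

2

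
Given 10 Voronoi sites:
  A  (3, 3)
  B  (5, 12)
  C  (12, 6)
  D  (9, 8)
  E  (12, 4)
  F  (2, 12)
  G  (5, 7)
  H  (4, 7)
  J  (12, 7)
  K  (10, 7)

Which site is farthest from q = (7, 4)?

F

Since √ is increasing, it suffices to compare squared distances:
|qA|² = (7−3)² + (4−3)² = 16 + 1 = 17
|qB|² = (7−5)² + (4−12)² = 4 + 64 = 68
|qC|² = (7−12)² + (4−6)² = 25 + 4 = 29
|qD|² = (7−9)² + (4−8)² = 4 + 16 = 20
|qE|² = (7−12)² + (4−4)² = 25 + 0 = 25
|qF|² = (7−2)² + (4−12)² = 25 + 64 = 89
|qG|² = (7−5)² + (4−7)² = 4 + 9 = 13
|qH|² = (7−4)² + (4−7)² = 9 + 9 = 18
|qJ|² = (7−12)² + (4−7)² = 25 + 9 = 34
|qK|² = (7−10)² + (4−7)² = 9 + 9 = 18
The largest is to F.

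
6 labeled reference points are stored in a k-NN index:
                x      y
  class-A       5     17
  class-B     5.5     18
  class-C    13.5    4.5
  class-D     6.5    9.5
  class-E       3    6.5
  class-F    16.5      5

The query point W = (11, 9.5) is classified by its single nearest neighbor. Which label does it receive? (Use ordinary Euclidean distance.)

class-D

Compare squared distances (the ordering matches that of the actual distances):
d²(W, class-A) = (11−5)² + (9.5−17)² = 36 + 56.25 = 92.25
d²(W, class-B) = (11−5.5)² + (9.5−18)² = 30.25 + 72.25 = 102.5
d²(W, class-C) = (11−13.5)² + (9.5−4.5)² = 6.25 + 25 = 31.25
d²(W, class-D) = (11−6.5)² + (9.5−9.5)² = 20.25 + 0 = 20.25
d²(W, class-E) = (11−3)² + (9.5−6.5)² = 64 + 9 = 73
d²(W, class-F) = (11−16.5)² + (9.5−5)² = 30.25 + 20.25 = 50.5
Minimum is at class-D.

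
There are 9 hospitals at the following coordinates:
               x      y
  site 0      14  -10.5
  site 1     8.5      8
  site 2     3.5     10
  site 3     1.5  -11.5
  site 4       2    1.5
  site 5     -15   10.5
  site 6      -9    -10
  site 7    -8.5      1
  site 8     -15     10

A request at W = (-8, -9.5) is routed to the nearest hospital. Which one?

site 6

Squared Euclidean distances:
d²(W, site 0) = (-8−14)² + (-9.5−(-10.5))² = 484 + 1 = 485
d²(W, site 1) = (-8−8.5)² + (-9.5−8)² = 272.25 + 306.25 = 578.5
d²(W, site 2) = (-8−3.5)² + (-9.5−10)² = 132.25 + 380.25 = 512.5
d²(W, site 3) = (-8−1.5)² + (-9.5−(-11.5))² = 90.25 + 4 = 94.25
d²(W, site 4) = (-8−2)² + (-9.5−1.5)² = 100 + 121 = 221
d²(W, site 5) = (-8−(-15))² + (-9.5−10.5)² = 49 + 400 = 449
d²(W, site 6) = (-8−(-9))² + (-9.5−(-10))² = 1 + 0.25 = 1.25
d²(W, site 7) = (-8−(-8.5))² + (-9.5−1)² = 0.25 + 110.25 = 110.5
d²(W, site 8) = (-8−(-15))² + (-9.5−10)² = 49 + 380.25 = 429.25
The smallest is to site 6, so W lies in the Voronoi region of site 6.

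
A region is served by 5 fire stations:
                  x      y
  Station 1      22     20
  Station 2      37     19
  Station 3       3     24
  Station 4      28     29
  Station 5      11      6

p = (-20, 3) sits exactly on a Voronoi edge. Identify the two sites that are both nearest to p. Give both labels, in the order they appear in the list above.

Squared distances from p to each site:
d²(p, Station 1) = (-20−22)² + (3−20)² = 1764 + 289 = 2053
d²(p, Station 2) = (-20−37)² + (3−19)² = 3249 + 256 = 3505
d²(p, Station 3) = (-20−3)² + (3−24)² = 529 + 441 = 970
d²(p, Station 4) = (-20−28)² + (3−29)² = 2304 + 676 = 2980
d²(p, Station 5) = (-20−11)² + (3−6)² = 961 + 9 = 970
p is equidistant from Station 3 and Station 5 (both at squared distance 970), and every other site is strictly farther — so p lies on the Station 3–Station 5 Voronoi edge.

Station 3 and Station 5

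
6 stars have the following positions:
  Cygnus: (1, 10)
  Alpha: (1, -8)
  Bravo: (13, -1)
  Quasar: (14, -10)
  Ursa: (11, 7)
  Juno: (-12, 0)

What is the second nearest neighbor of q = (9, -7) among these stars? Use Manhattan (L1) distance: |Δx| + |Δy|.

d(q, Cygnus) = |9−1| + |-7−10| = 8 + 17 = 25
d(q, Alpha) = |9−1| + |-7−(-8)| = 8 + 1 = 9
d(q, Bravo) = |9−13| + |-7−(-1)| = 4 + 6 = 10
d(q, Quasar) = |9−14| + |-7−(-10)| = 5 + 3 = 8
d(q, Ursa) = |9−11| + |-7−7| = 2 + 14 = 16
d(q, Juno) = |9−(-12)| + |-7−0| = 21 + 7 = 28
Sorted ascending: Quasar, Alpha, Bravo, … — the second-nearest is Alpha.

Alpha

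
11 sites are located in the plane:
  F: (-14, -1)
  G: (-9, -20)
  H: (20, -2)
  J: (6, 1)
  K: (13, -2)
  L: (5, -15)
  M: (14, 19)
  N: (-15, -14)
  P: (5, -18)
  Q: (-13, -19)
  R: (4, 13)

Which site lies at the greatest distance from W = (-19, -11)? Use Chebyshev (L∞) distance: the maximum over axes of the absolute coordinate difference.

H

d(W,F) = max(5, 10) = 10
d(W,G) = max(10, 9) = 10
d(W,H) = max(39, 9) = 39
d(W,J) = max(25, 12) = 25
d(W,K) = max(32, 9) = 32
d(W,L) = max(24, 4) = 24
d(W,M) = max(33, 30) = 33
d(W,N) = max(4, 3) = 4
d(W,P) = max(24, 7) = 24
d(W,Q) = max(6, 8) = 8
d(W,R) = max(23, 24) = 24
The largest is to H.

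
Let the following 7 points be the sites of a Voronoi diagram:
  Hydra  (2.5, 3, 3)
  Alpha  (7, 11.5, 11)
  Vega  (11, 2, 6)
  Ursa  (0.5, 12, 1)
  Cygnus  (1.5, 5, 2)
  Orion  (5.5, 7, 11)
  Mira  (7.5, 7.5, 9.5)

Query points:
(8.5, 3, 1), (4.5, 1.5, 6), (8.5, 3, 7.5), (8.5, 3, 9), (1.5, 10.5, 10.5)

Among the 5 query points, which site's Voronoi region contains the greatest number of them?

Vega

(8.5, 3, 1) — d² to each: Hydra:40, Alpha:174.5, Vega:32.25, Ursa:145, Cygnus:54, Orion:125, Mira:93.5 → nearest is Vega
(4.5, 1.5, 6) — d² to each: Hydra:15.25, Alpha:131.25, Vega:42.5, Ursa:151.25, Cygnus:37.25, Orion:56.25, Mira:57.25 → nearest is Hydra
(8.5, 3, 7.5) — d² to each: Hydra:56.25, Alpha:86.75, Vega:9.5, Ursa:187.25, Cygnus:83.25, Orion:37.25, Mira:25.25 → nearest is Vega
(8.5, 3, 9) — d² to each: Hydra:72, Alpha:78.5, Vega:16.25, Ursa:209, Cygnus:102, Orion:29, Mira:21.5 → nearest is Vega
(1.5, 10.5, 10.5) — d² to each: Hydra:113.5, Alpha:31.5, Vega:182.75, Ursa:93.5, Cygnus:102.5, Orion:28.5, Mira:46 → nearest is Orion
Tally — Hydra:1, Vega:3, Orion:1. Vega captures the most (3).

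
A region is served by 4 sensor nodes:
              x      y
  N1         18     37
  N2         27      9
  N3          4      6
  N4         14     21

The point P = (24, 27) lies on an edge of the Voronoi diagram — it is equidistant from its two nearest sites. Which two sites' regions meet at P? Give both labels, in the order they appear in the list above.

N1 and N4

Squared distances from P to each site:
|PN1|² = (24−18)² + (27−37)² = 36 + 100 = 136
|PN2|² = (24−27)² + (27−9)² = 9 + 324 = 333
|PN3|² = (24−4)² + (27−6)² = 400 + 441 = 841
|PN4|² = (24−14)² + (27−21)² = 100 + 36 = 136
P is equidistant from N1 and N4 (both at squared distance 136), and every other site is strictly farther — so P lies on the N1–N4 Voronoi edge.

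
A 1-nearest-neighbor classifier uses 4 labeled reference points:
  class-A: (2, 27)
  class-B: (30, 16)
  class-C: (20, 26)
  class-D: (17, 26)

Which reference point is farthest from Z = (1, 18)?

class-B

Squared Euclidean distances:
d²(Z, class-A) = (1−2)² + (18−27)² = 1 + 81 = 82
d²(Z, class-B) = (1−30)² + (18−16)² = 841 + 4 = 845
d²(Z, class-C) = (1−20)² + (18−26)² = 361 + 64 = 425
d²(Z, class-D) = (1−17)² + (18−26)² = 256 + 64 = 320
The largest is to class-B.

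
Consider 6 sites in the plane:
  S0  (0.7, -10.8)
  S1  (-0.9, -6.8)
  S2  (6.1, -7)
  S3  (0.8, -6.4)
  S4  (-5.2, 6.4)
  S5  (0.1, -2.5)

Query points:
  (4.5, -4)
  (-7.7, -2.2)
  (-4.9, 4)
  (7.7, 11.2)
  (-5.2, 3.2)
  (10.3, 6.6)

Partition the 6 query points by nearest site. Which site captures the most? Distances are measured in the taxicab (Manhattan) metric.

S4

(4.5, -4) — d to each: S0:10.6, S1:8.2, S2:4.6, S3:6.1, S4:20.1, S5:5.9 → nearest is S2
(-7.7, -2.2) — d to each: S0:17, S1:11.4, S2:18.6, S3:12.7, S4:11.1, S5:8.1 → nearest is S5
(-4.9, 4) — d to each: S0:20.4, S1:14.8, S2:22, S3:16.1, S4:2.7, S5:11.5 → nearest is S4
(7.7, 11.2) — d to each: S0:29, S1:26.6, S2:19.8, S3:24.5, S4:17.7, S5:21.3 → nearest is S4
(-5.2, 3.2) — d to each: S0:19.9, S1:14.3, S2:21.5, S3:15.6, S4:3.2, S5:11 → nearest is S4
(10.3, 6.6) — d to each: S0:27, S1:24.6, S2:17.8, S3:22.5, S4:15.7, S5:19.3 → nearest is S4
Tally — S2:1, S4:4, S5:1. S4 captures the most (4).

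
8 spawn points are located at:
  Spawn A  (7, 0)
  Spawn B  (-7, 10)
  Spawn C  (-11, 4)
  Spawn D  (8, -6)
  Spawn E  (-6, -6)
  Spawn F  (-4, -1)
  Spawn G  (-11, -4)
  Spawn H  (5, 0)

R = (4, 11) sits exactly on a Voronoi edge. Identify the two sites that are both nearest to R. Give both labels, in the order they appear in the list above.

Spawn B and Spawn H

Squared distances from R to each site:
d²(R, Spawn A) = (4−7)² + (11−0)² = 9 + 121 = 130
d²(R, Spawn B) = (4−(-7))² + (11−10)² = 121 + 1 = 122
d²(R, Spawn C) = (4−(-11))² + (11−4)² = 225 + 49 = 274
d²(R, Spawn D) = (4−8)² + (11−(-6))² = 16 + 289 = 305
d²(R, Spawn E) = (4−(-6))² + (11−(-6))² = 100 + 289 = 389
d²(R, Spawn F) = (4−(-4))² + (11−(-1))² = 64 + 144 = 208
d²(R, Spawn G) = (4−(-11))² + (11−(-4))² = 225 + 225 = 450
d²(R, Spawn H) = (4−5)² + (11−0)² = 1 + 121 = 122
R is equidistant from Spawn B and Spawn H (both at squared distance 122), and every other site is strictly farther — so R lies on the Spawn B–Spawn H Voronoi edge.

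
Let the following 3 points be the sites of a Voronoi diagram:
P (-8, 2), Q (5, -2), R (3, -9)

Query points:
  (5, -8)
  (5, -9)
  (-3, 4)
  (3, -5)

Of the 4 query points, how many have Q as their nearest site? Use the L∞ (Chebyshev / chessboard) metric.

(5, -8) — d to each: P:13, Q:6, R:2 → nearest is R
(5, -9) — d to each: P:13, Q:7, R:2 → nearest is R
(-3, 4) — d to each: P:5, Q:8, R:13 → nearest is P
(3, -5) — d to each: P:11, Q:3, R:4 → nearest is Q
1 of the 4 points has Q as nearest.

1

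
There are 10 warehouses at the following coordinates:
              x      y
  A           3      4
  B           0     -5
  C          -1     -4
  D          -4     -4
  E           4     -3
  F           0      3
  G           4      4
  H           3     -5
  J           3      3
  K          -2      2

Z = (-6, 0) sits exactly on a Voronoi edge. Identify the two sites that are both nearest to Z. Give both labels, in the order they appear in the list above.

D and K

Squared distances from Z to each site:
|ZA|² = (-6−3)² + (0−4)² = 81 + 16 = 97
|ZB|² = (-6−0)² + (0−(-5))² = 36 + 25 = 61
|ZC|² = (-6−(-1))² + (0−(-4))² = 25 + 16 = 41
|ZD|² = (-6−(-4))² + (0−(-4))² = 4 + 16 = 20
|ZE|² = (-6−4)² + (0−(-3))² = 100 + 9 = 109
|ZF|² = (-6−0)² + (0−3)² = 36 + 9 = 45
|ZG|² = (-6−4)² + (0−4)² = 100 + 16 = 116
|ZH|² = (-6−3)² + (0−(-5))² = 81 + 25 = 106
|ZJ|² = (-6−3)² + (0−3)² = 81 + 9 = 90
|ZK|² = (-6−(-2))² + (0−2)² = 16 + 4 = 20
Z is equidistant from D and K (both at squared distance 20), and every other site is strictly farther — so Z lies on the D–K Voronoi edge.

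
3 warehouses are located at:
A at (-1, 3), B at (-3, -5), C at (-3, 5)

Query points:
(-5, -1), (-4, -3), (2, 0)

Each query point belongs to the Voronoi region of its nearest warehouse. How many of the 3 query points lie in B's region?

2

(-5, -1) — d² to each: A:32, B:20, C:40 → nearest is B
(-4, -3) — d² to each: A:45, B:5, C:65 → nearest is B
(2, 0) — d² to each: A:18, B:50, C:50 → nearest is A
2 of the 3 points have B as nearest.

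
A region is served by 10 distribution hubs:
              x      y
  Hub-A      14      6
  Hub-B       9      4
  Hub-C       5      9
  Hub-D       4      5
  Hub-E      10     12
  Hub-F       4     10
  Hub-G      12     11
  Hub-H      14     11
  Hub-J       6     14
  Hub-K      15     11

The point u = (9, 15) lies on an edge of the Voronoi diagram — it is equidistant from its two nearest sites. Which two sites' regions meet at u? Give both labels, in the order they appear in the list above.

Hub-E and Hub-J

Squared distances from u to each site:
d²(u, Hub-A) = 25 + 81 = 106
d²(u, Hub-B) = 0 + 121 = 121
d²(u, Hub-C) = 16 + 36 = 52
d²(u, Hub-D) = 25 + 100 = 125
d²(u, Hub-E) = 1 + 9 = 10
d²(u, Hub-F) = 25 + 25 = 50
d²(u, Hub-G) = 9 + 16 = 25
d²(u, Hub-H) = 25 + 16 = 41
d²(u, Hub-J) = 9 + 1 = 10
d²(u, Hub-K) = 36 + 16 = 52
u is equidistant from Hub-E and Hub-J (both at squared distance 10), and every other site is strictly farther — so u lies on the Hub-E–Hub-J Voronoi edge.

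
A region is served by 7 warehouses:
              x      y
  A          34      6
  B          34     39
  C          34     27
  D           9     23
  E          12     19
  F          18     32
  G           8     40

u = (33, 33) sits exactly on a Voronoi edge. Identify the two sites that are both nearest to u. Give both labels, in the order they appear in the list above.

Squared distances from u to each site:
|uA|² = (33−34)² + (33−6)² = 1 + 729 = 730
|uB|² = (33−34)² + (33−39)² = 1 + 36 = 37
|uC|² = (33−34)² + (33−27)² = 1 + 36 = 37
|uD|² = (33−9)² + (33−23)² = 576 + 100 = 676
|uE|² = (33−12)² + (33−19)² = 441 + 196 = 637
|uF|² = (33−18)² + (33−32)² = 225 + 1 = 226
|uG|² = (33−8)² + (33−40)² = 625 + 49 = 674
u is equidistant from B and C (both at squared distance 37), and every other site is strictly farther — so u lies on the B–C Voronoi edge.

B and C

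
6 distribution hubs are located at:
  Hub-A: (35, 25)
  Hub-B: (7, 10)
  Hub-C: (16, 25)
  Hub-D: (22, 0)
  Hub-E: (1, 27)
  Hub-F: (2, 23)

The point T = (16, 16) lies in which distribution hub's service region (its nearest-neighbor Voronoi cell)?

Hub-C

Squared Euclidean distances:
d²(T, Hub-A) = (16−35)² + (16−25)² = 361 + 81 = 442
d²(T, Hub-B) = (16−7)² + (16−10)² = 81 + 36 = 117
d²(T, Hub-C) = (16−16)² + (16−25)² = 0 + 81 = 81
d²(T, Hub-D) = (16−22)² + (16−0)² = 36 + 256 = 292
d²(T, Hub-E) = (16−1)² + (16−27)² = 225 + 121 = 346
d²(T, Hub-F) = (16−2)² + (16−23)² = 196 + 49 = 245
The smallest is to Hub-C, so T lies in the Voronoi region of Hub-C.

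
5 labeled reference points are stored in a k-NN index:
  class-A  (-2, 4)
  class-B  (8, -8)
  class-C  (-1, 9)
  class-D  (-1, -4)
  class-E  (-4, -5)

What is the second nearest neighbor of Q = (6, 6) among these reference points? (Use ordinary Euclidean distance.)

Squared Euclidean distances:
d²(Q, class-A) = 64 + 4 = 68
d²(Q, class-B) = 4 + 196 = 200
d²(Q, class-C) = 49 + 9 = 58
d²(Q, class-D) = 49 + 100 = 149
d²(Q, class-E) = 100 + 121 = 221
Sorted ascending: class-C, class-A, class-D, … — the second-nearest is class-A.

class-A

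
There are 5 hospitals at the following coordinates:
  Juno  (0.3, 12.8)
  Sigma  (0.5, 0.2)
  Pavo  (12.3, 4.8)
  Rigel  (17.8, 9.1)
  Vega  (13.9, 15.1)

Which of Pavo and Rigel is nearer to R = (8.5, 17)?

Compare squared distances:
d²(R, Pavo) = (8.5−12.3)² + (17−4.8)² = 14.44 + 148.84 = 163.28
d²(R, Rigel) = (8.5−17.8)² + (17−9.1)² = 86.49 + 62.41 = 148.9
163.28 > 148.9, so Rigel is closer.

Rigel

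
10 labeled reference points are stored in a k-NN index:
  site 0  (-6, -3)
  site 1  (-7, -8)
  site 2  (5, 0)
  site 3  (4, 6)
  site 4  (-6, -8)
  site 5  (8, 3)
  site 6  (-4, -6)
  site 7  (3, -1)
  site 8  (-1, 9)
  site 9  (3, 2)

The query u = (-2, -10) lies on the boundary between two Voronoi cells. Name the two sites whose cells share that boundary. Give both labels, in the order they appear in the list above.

Squared distances from u to each site:
d²(u, site 0) = (-2−(-6))² + (-10−(-3))² = 16 + 49 = 65
d²(u, site 1) = (-2−(-7))² + (-10−(-8))² = 25 + 4 = 29
d²(u, site 2) = (-2−5)² + (-10−0)² = 49 + 100 = 149
d²(u, site 3) = (-2−4)² + (-10−6)² = 36 + 256 = 292
d²(u, site 4) = (-2−(-6))² + (-10−(-8))² = 16 + 4 = 20
d²(u, site 5) = (-2−8)² + (-10−3)² = 100 + 169 = 269
d²(u, site 6) = (-2−(-4))² + (-10−(-6))² = 4 + 16 = 20
d²(u, site 7) = (-2−3)² + (-10−(-1))² = 25 + 81 = 106
d²(u, site 8) = (-2−(-1))² + (-10−9)² = 1 + 361 = 362
d²(u, site 9) = (-2−3)² + (-10−2)² = 25 + 144 = 169
u is equidistant from site 4 and site 6 (both at squared distance 20), and every other site is strictly farther — so u lies on the site 4–site 6 Voronoi edge.

site 4 and site 6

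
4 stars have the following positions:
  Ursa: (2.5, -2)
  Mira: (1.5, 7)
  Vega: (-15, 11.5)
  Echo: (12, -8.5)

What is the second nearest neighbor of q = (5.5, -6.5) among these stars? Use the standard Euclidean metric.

Echo

Squared Euclidean distances:
d²(q, Ursa) = (5.5−2.5)² + (-6.5−(-2))² = 9 + 20.25 = 29.25
d²(q, Mira) = (5.5−1.5)² + (-6.5−7)² = 16 + 182.25 = 198.25
d²(q, Vega) = (5.5−(-15))² + (-6.5−11.5)² = 420.25 + 324 = 744.25
d²(q, Echo) = (5.5−12)² + (-6.5−(-8.5))² = 42.25 + 4 = 46.25
Sorted ascending: Ursa, Echo, Mira, … — the second-nearest is Echo.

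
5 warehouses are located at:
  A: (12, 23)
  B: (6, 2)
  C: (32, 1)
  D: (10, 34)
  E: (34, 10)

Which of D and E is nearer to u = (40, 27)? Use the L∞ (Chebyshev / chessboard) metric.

E

d(u,D) = max(30, 7) = 30
d(u,E) = max(6, 17) = 17
30 > 17, so E is closer.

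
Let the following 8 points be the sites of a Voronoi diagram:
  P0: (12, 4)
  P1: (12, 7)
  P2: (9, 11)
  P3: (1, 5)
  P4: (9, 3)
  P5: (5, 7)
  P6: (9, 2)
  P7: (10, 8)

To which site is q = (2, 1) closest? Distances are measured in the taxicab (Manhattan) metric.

d(q,P0) = 10 + 3 = 13
d(q,P1) = 10 + 6 = 16
d(q,P2) = 7 + 10 = 17
d(q,P3) = 1 + 4 = 5
d(q,P4) = 7 + 2 = 9
d(q,P5) = 3 + 6 = 9
d(q,P6) = 7 + 1 = 8
d(q,P7) = 8 + 7 = 15
The smallest is to P3, so q lies in the Voronoi region of P3.

P3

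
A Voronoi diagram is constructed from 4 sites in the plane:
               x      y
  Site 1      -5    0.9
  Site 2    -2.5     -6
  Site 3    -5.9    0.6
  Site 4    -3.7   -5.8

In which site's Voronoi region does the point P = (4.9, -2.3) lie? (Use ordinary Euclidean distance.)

Squared Euclidean distances:
d²(P, Site 1) = (4.9−(-5))² + (-2.3−0.9)² = 98.01 + 10.24 = 108.25
d²(P, Site 2) = (4.9−(-2.5))² + (-2.3−(-6))² = 54.76 + 13.69 = 68.45
d²(P, Site 3) = (4.9−(-5.9))² + (-2.3−0.6)² = 116.64 + 8.41 = 125.05
d²(P, Site 4) = (4.9−(-3.7))² + (-2.3−(-5.8))² = 73.96 + 12.25 = 86.21
Site 2 is nearest.

Site 2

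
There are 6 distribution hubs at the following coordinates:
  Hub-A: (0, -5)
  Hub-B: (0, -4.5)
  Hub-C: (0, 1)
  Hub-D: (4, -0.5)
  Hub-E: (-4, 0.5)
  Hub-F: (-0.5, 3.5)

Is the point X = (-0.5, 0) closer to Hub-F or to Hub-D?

Hub-F

Compare squared distances:
d²(X, Hub-F) = (-0.5−(-0.5))² + (0−3.5)² = 0 + 12.25 = 12.25
d²(X, Hub-D) = (-0.5−4)² + (0−(-0.5))² = 20.25 + 0.25 = 20.5
12.25 < 20.5, so Hub-F is closer.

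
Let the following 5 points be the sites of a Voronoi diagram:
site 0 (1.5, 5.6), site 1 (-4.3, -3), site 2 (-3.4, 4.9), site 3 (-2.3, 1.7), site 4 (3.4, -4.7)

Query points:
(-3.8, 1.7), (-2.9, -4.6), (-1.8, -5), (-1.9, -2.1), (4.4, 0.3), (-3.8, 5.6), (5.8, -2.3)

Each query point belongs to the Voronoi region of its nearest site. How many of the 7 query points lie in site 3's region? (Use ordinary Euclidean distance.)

(-3.8, 1.7) — d² to each: site 0:43.3, site 1:22.34, site 2:10.4, site 3:2.25, site 4:92.8 → nearest is site 3
(-2.9, -4.6) — d² to each: site 0:123.4, site 1:4.52, site 2:90.5, site 3:40.05, site 4:39.7 → nearest is site 1
(-1.8, -5) — d² to each: site 0:123.25, site 1:10.25, site 2:100.57, site 3:45.14, site 4:27.13 → nearest is site 1
(-1.9, -2.1) — d² to each: site 0:70.85, site 1:6.57, site 2:51.25, site 3:14.6, site 4:34.85 → nearest is site 1
(4.4, 0.3) — d² to each: site 0:36.5, site 1:86.58, site 2:82, site 3:46.85, site 4:26 → nearest is site 4
(-3.8, 5.6) — d² to each: site 0:28.09, site 1:74.21, site 2:0.65, site 3:17.46, site 4:157.93 → nearest is site 2
(5.8, -2.3) — d² to each: site 0:80.9, site 1:102.5, site 2:136.48, site 3:81.61, site 4:11.52 → nearest is site 4
1 of the 7 points has site 3 as nearest.

1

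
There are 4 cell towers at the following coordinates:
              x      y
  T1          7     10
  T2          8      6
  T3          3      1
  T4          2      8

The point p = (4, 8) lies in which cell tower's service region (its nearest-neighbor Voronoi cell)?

T4

Since √ is increasing, it suffices to compare squared distances:
|pT1|² = (4−7)² + (8−10)² = 9 + 4 = 13
|pT2|² = (4−8)² + (8−6)² = 16 + 4 = 20
|pT3|² = (4−3)² + (8−1)² = 1 + 49 = 50
|pT4|² = (4−2)² + (8−8)² = 4 + 0 = 4
Minimum is at T4.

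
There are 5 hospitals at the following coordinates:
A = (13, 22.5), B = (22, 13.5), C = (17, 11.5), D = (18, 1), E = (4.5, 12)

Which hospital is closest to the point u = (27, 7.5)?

Squared Euclidean distances:
|uA|² = (27−13)² + (7.5−22.5)² = 196 + 225 = 421
|uB|² = (27−22)² + (7.5−13.5)² = 25 + 36 = 61
|uC|² = (27−17)² + (7.5−11.5)² = 100 + 16 = 116
|uD|² = (27−18)² + (7.5−1)² = 81 + 42.25 = 123.25
|uE|² = (27−4.5)² + (7.5−12)² = 506.25 + 20.25 = 526.5
The smallest is to B, so u lies in the Voronoi region of B.

B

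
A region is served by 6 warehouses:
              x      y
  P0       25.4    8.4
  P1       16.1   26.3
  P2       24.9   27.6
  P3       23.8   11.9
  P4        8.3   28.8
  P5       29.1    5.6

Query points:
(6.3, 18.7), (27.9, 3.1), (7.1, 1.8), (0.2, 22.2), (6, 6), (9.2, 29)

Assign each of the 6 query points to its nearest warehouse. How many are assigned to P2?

(6.3, 18.7) — d² to each: P0:470.9, P1:153.8, P2:425.17, P3:352.49, P4:106.01, P5:691.45 → nearest is P4
(27.9, 3.1) — d² to each: P0:34.34, P1:677.48, P2:609.25, P3:94.25, P4:1044.65, P5:7.69 → nearest is P5
(7.1, 1.8) — d² to each: P0:378.45, P1:681.25, P2:982.48, P3:380.9, P4:730.44, P5:498.44 → nearest is P0
(0.2, 22.2) — d² to each: P0:825.48, P1:269.62, P2:639.25, P3:663.05, P4:109.17, P5:1110.77 → nearest is P4
(6, 6) — d² to each: P0:382.12, P1:514.1, P2:823.77, P3:351.65, P4:525.13, P5:533.77 → nearest is P3
(9.2, 29) — d² to each: P0:686.8, P1:54.9, P2:248.45, P3:505.57, P4:0.85, P5:943.57 → nearest is P4
0 of the 6 points have P2 as nearest.

0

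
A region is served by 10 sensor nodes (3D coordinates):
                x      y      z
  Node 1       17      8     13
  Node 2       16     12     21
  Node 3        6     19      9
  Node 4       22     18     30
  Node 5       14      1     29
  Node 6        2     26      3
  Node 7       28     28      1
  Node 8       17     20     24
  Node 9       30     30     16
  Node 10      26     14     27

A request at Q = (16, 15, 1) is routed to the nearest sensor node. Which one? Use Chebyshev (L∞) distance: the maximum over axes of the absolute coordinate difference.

d(Q, Node 1) = max(1, 7, 12) = 12
d(Q, Node 2) = max(0, 3, 20) = 20
d(Q, Node 3) = max(10, 4, 8) = 10
d(Q, Node 4) = max(6, 3, 29) = 29
d(Q, Node 5) = max(2, 14, 28) = 28
d(Q, Node 6) = max(14, 11, 2) = 14
d(Q, Node 7) = max(12, 13, 0) = 13
d(Q, Node 8) = max(1, 5, 23) = 23
d(Q, Node 9) = max(14, 15, 15) = 15
d(Q, Node 10) = max(10, 1, 26) = 26
The smallest is to Node 3, so Q lies in the Voronoi region of Node 3.

Node 3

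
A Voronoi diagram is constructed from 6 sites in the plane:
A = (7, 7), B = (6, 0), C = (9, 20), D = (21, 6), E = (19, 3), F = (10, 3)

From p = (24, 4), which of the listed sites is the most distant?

Since √ is increasing, it suffices to compare squared distances:
|pA|² = (24−7)² + (4−7)² = 289 + 9 = 298
|pB|² = (24−6)² + (4−0)² = 324 + 16 = 340
|pC|² = (24−9)² + (4−20)² = 225 + 256 = 481
|pD|² = (24−21)² + (4−6)² = 9 + 4 = 13
|pE|² = (24−19)² + (4−3)² = 25 + 1 = 26
|pF|² = (24−10)² + (4−3)² = 196 + 1 = 197
The largest is to C.

C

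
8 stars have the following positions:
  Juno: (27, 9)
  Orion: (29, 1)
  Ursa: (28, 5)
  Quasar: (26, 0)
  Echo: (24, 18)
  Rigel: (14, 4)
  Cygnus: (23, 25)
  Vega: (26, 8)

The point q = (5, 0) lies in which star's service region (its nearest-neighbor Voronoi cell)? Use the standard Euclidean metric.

Rigel

Squared Euclidean distances:
d²(q, Juno) = 484 + 81 = 565
d²(q, Orion) = 576 + 1 = 577
d²(q, Ursa) = 529 + 25 = 554
d²(q, Quasar) = 441 + 0 = 441
d²(q, Echo) = 361 + 324 = 685
d²(q, Rigel) = 81 + 16 = 97
d²(q, Cygnus) = 324 + 625 = 949
d²(q, Vega) = 441 + 64 = 505
Minimum is at Rigel.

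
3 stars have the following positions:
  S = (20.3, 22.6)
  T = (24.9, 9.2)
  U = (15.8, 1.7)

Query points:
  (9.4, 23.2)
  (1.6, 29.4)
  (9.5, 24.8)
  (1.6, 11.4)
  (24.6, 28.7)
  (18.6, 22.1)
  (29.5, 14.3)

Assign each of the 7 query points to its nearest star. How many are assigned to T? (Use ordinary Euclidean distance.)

1

(9.4, 23.2) — d² to each: S:119.17, T:436.25, U:503.21 → nearest is S
(1.6, 29.4) — d² to each: S:395.93, T:950.93, U:968.93 → nearest is S
(9.5, 24.8) — d² to each: S:121.48, T:480.52, U:573.3 → nearest is S
(1.6, 11.4) — d² to each: S:475.13, T:547.73, U:295.73 → nearest is U
(24.6, 28.7) — d² to each: S:55.7, T:380.34, U:806.44 → nearest is S
(18.6, 22.1) — d² to each: S:3.14, T:206.1, U:424 → nearest is S
(29.5, 14.3) — d² to each: S:153.53, T:47.17, U:346.45 → nearest is T
1 of the 7 points has T as nearest.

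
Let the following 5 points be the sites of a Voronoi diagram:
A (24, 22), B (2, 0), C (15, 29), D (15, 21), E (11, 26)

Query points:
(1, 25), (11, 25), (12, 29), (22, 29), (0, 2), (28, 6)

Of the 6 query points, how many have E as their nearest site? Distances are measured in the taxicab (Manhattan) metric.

2

(1, 25) — d to each: A:26, B:26, C:18, D:18, E:11 → nearest is E
(11, 25) — d to each: A:16, B:34, C:8, D:8, E:1 → nearest is E
(12, 29) — d to each: A:19, B:39, C:3, D:11, E:4 → nearest is C
(22, 29) — d to each: A:9, B:49, C:7, D:15, E:14 → nearest is C
(0, 2) — d to each: A:44, B:4, C:42, D:34, E:35 → nearest is B
(28, 6) — d to each: A:20, B:32, C:36, D:28, E:37 → nearest is A
2 of the 6 points have E as nearest.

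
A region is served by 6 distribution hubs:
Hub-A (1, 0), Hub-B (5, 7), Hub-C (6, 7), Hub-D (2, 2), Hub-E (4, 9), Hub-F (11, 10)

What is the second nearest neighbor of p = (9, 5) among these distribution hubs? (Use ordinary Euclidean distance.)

Squared Euclidean distances:
d²(p, Hub-A) = (9−1)² + (5−0)² = 64 + 25 = 89
d²(p, Hub-B) = (9−5)² + (5−7)² = 16 + 4 = 20
d²(p, Hub-C) = (9−6)² + (5−7)² = 9 + 4 = 13
d²(p, Hub-D) = (9−2)² + (5−2)² = 49 + 9 = 58
d²(p, Hub-E) = (9−4)² + (5−9)² = 25 + 16 = 41
d²(p, Hub-F) = (9−11)² + (5−10)² = 4 + 25 = 29
Sorted ascending: Hub-C, Hub-B, Hub-F, … — the second-nearest is Hub-B.

Hub-B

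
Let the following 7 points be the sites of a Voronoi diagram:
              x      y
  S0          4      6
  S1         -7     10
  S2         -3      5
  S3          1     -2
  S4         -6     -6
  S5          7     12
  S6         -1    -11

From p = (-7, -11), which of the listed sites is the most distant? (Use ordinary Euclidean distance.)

S5

Compare squared distances (the ordering matches that of the actual distances):
|pS0|² = (-7−4)² + (-11−6)² = 121 + 289 = 410
|pS1|² = (-7−(-7))² + (-11−10)² = 0 + 441 = 441
|pS2|² = (-7−(-3))² + (-11−5)² = 16 + 256 = 272
|pS3|² = (-7−1)² + (-11−(-2))² = 64 + 81 = 145
|pS4|² = (-7−(-6))² + (-11−(-6))² = 1 + 25 = 26
|pS5|² = (-7−7)² + (-11−12)² = 196 + 529 = 725
|pS6|² = (-7−(-1))² + (-11−(-11))² = 36 + 0 = 36
The largest is to S5.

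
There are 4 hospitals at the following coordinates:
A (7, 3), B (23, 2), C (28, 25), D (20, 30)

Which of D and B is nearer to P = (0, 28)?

D

Compare squared distances:
|PD|² = (0−20)² + (28−30)² = 400 + 4 = 404
|PB|² = (0−23)² + (28−2)² = 529 + 676 = 1205
404 < 1205, so D is closer.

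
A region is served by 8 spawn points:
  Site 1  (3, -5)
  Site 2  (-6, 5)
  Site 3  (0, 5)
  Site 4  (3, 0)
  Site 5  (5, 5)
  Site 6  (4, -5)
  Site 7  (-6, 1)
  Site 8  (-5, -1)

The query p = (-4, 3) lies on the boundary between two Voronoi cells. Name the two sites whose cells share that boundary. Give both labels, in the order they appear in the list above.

Squared distances from p to each site:
d²(p, Site 1) = 49 + 64 = 113
d²(p, Site 2) = 4 + 4 = 8
d²(p, Site 3) = 16 + 4 = 20
d²(p, Site 4) = 49 + 9 = 58
d²(p, Site 5) = 81 + 4 = 85
d²(p, Site 6) = 64 + 64 = 128
d²(p, Site 7) = 4 + 4 = 8
d²(p, Site 8) = 1 + 16 = 17
p is equidistant from Site 2 and Site 7 (both at squared distance 8), and every other site is strictly farther — so p lies on the Site 2–Site 7 Voronoi edge.

Site 2 and Site 7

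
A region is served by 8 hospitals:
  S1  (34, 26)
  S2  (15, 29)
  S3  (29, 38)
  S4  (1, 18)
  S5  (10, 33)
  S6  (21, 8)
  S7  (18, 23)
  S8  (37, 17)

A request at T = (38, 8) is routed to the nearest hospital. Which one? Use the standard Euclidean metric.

Since √ is increasing, it suffices to compare squared distances:
|TS1|² = 16 + 324 = 340
|TS2|² = 529 + 441 = 970
|TS3|² = 81 + 900 = 981
|TS4|² = 1369 + 100 = 1469
|TS5|² = 784 + 625 = 1409
|TS6|² = 289 + 0 = 289
|TS7|² = 400 + 225 = 625
|TS8|² = 1 + 81 = 82
The smallest is to S8, so T lies in the Voronoi region of S8.

S8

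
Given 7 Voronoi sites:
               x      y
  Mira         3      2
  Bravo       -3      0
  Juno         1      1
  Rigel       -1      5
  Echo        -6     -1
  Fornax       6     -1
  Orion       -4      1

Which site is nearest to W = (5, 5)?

Mira

Since √ is increasing, it suffices to compare squared distances:
d²(W, Mira) = (5−3)² + (5−2)² = 4 + 9 = 13
d²(W, Bravo) = (5−(-3))² + (5−0)² = 64 + 25 = 89
d²(W, Juno) = (5−1)² + (5−1)² = 16 + 16 = 32
d²(W, Rigel) = (5−(-1))² + (5−5)² = 36 + 0 = 36
d²(W, Echo) = (5−(-6))² + (5−(-1))² = 121 + 36 = 157
d²(W, Fornax) = (5−6)² + (5−(-1))² = 1 + 36 = 37
d²(W, Orion) = (5−(-4))² + (5−1)² = 81 + 16 = 97
The smallest is to Mira, so W lies in the Voronoi region of Mira.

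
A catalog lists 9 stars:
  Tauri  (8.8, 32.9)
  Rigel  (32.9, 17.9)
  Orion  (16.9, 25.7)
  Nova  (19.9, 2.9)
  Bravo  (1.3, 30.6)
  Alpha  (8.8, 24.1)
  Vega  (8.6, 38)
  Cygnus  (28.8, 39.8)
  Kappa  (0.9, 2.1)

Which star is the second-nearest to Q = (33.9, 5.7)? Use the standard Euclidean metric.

Nova

Squared Euclidean distances:
d²(Q, Tauri) = (33.9−8.8)² + (5.7−32.9)² = 630.01 + 739.84 = 1369.85
d²(Q, Rigel) = (33.9−32.9)² + (5.7−17.9)² = 1 + 148.84 = 149.84
d²(Q, Orion) = (33.9−16.9)² + (5.7−25.7)² = 289 + 400 = 689
d²(Q, Nova) = (33.9−19.9)² + (5.7−2.9)² = 196 + 7.84 = 203.84
d²(Q, Bravo) = (33.9−1.3)² + (5.7−30.6)² = 1062.76 + 620.01 = 1682.77
d²(Q, Alpha) = (33.9−8.8)² + (5.7−24.1)² = 630.01 + 338.56 = 968.57
d²(Q, Vega) = (33.9−8.6)² + (5.7−38)² = 640.09 + 1043.29 = 1683.38
d²(Q, Cygnus) = (33.9−28.8)² + (5.7−39.8)² = 26.01 + 1162.81 = 1188.82
d²(Q, Kappa) = (33.9−0.9)² + (5.7−2.1)² = 1089 + 12.96 = 1101.96
Sorted ascending: Rigel, Nova, Orion, … — the second-nearest is Nova.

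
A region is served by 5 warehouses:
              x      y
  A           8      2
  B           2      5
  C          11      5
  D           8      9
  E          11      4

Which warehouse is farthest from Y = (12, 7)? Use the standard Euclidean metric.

B

Squared Euclidean distances:
|YA|² = (12−8)² + (7−2)² = 16 + 25 = 41
|YB|² = (12−2)² + (7−5)² = 100 + 4 = 104
|YC|² = (12−11)² + (7−5)² = 1 + 4 = 5
|YD|² = (12−8)² + (7−9)² = 16 + 4 = 20
|YE|² = (12−11)² + (7−4)² = 1 + 9 = 10
The largest is to B.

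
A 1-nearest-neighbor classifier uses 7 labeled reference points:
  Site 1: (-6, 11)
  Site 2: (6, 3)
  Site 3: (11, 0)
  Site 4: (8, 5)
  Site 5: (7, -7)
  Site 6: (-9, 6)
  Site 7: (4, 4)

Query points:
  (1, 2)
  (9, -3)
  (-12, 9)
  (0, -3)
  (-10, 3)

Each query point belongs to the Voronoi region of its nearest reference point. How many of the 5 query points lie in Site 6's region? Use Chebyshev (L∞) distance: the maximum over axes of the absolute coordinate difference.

2

(1, 2) — d to each: Site 1:9, Site 2:5, Site 3:10, Site 4:7, Site 5:9, Site 6:10, Site 7:3 → nearest is Site 7
(9, -3) — d to each: Site 1:15, Site 2:6, Site 3:3, Site 4:8, Site 5:4, Site 6:18, Site 7:7 → nearest is Site 3
(-12, 9) — d to each: Site 1:6, Site 2:18, Site 3:23, Site 4:20, Site 5:19, Site 6:3, Site 7:16 → nearest is Site 6
(0, -3) — d to each: Site 1:14, Site 2:6, Site 3:11, Site 4:8, Site 5:7, Site 6:9, Site 7:7 → nearest is Site 2
(-10, 3) — d to each: Site 1:8, Site 2:16, Site 3:21, Site 4:18, Site 5:17, Site 6:3, Site 7:14 → nearest is Site 6
2 of the 5 points have Site 6 as nearest.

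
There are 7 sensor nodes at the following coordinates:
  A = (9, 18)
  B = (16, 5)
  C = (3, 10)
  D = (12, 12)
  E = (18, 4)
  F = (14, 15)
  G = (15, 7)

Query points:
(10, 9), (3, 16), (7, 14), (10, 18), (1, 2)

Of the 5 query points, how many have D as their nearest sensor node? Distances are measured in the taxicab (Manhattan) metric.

(10, 9) — d to each: A:10, B:10, C:8, D:5, E:13, F:10, G:7 → nearest is D
(3, 16) — d to each: A:8, B:24, C:6, D:13, E:27, F:12, G:21 → nearest is C
(7, 14) — d to each: A:6, B:18, C:8, D:7, E:21, F:8, G:15 → nearest is A
(10, 18) — d to each: A:1, B:19, C:15, D:8, E:22, F:7, G:16 → nearest is A
(1, 2) — d to each: A:24, B:18, C:10, D:21, E:19, F:26, G:19 → nearest is C
1 of the 5 points has D as nearest.

1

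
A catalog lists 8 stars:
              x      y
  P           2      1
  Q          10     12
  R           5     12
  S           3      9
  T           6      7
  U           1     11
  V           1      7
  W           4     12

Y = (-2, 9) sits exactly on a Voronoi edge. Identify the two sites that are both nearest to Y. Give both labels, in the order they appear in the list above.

U and V

Squared distances from Y to each site:
|YP|² = (-2−2)² + (9−1)² = 16 + 64 = 80
|YQ|² = (-2−10)² + (9−12)² = 144 + 9 = 153
|YR|² = (-2−5)² + (9−12)² = 49 + 9 = 58
|YS|² = (-2−3)² + (9−9)² = 25 + 0 = 25
|YT|² = (-2−6)² + (9−7)² = 64 + 4 = 68
|YU|² = (-2−1)² + (9−11)² = 9 + 4 = 13
|YV|² = (-2−1)² + (9−7)² = 9 + 4 = 13
|YW|² = (-2−4)² + (9−12)² = 36 + 9 = 45
Y is equidistant from U and V (both at squared distance 13), and every other site is strictly farther — so Y lies on the U–V Voronoi edge.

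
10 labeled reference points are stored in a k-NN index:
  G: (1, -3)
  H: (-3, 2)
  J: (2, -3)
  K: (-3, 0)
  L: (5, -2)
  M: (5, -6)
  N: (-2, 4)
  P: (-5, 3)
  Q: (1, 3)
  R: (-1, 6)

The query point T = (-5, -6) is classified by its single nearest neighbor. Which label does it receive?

K

Compare squared distances (the ordering matches that of the actual distances):
|TG|² = (-5−1)² + (-6−(-3))² = 36 + 9 = 45
|TH|² = (-5−(-3))² + (-6−2)² = 4 + 64 = 68
|TJ|² = (-5−2)² + (-6−(-3))² = 49 + 9 = 58
|TK|² = (-5−(-3))² + (-6−0)² = 4 + 36 = 40
|TL|² = (-5−5)² + (-6−(-2))² = 100 + 16 = 116
|TM|² = (-5−5)² + (-6−(-6))² = 100 + 0 = 100
|TN|² = (-5−(-2))² + (-6−4)² = 9 + 100 = 109
|TP|² = (-5−(-5))² + (-6−3)² = 0 + 81 = 81
|TQ|² = (-5−1)² + (-6−3)² = 36 + 81 = 117
|TR|² = (-5−(-1))² + (-6−6)² = 16 + 144 = 160
The smallest is to K, so T lies in the Voronoi region of K.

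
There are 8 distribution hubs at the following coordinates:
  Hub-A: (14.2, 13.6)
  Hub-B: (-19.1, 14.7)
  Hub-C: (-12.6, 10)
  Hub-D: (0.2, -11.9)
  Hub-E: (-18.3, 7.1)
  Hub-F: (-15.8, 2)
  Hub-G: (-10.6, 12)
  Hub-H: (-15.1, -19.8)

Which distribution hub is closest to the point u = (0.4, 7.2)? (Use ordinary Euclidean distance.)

Since √ is increasing, it suffices to compare squared distances:
d²(u, Hub-A) = (0.4−14.2)² + (7.2−13.6)² = 190.44 + 40.96 = 231.4
d²(u, Hub-B) = (0.4−(-19.1))² + (7.2−14.7)² = 380.25 + 56.25 = 436.5
d²(u, Hub-C) = (0.4−(-12.6))² + (7.2−10)² = 169 + 7.84 = 176.84
d²(u, Hub-D) = (0.4−0.2)² + (7.2−(-11.9))² = 0.04 + 364.81 = 364.85
d²(u, Hub-E) = (0.4−(-18.3))² + (7.2−7.1)² = 349.69 + 0.01 = 349.7
d²(u, Hub-F) = (0.4−(-15.8))² + (7.2−2)² = 262.44 + 27.04 = 289.48
d²(u, Hub-G) = (0.4−(-10.6))² + (7.2−12)² = 121 + 23.04 = 144.04
d²(u, Hub-H) = (0.4−(-15.1))² + (7.2−(-19.8))² = 240.25 + 729 = 969.25
Hub-G is nearest.

Hub-G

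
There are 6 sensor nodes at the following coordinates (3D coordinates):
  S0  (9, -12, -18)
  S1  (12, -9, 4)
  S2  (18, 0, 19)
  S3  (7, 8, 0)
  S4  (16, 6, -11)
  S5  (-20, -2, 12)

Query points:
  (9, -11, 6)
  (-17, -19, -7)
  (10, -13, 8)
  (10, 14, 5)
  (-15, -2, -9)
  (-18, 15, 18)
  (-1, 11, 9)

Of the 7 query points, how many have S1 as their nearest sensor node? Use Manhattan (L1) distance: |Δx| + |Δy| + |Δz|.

(9, -11, 6) — d to each: S0:25, S1:7, S2:33, S3:27, S4:41, S5:44 → nearest is S1
(-17, -19, -7) — d to each: S0:44, S1:50, S2:80, S3:58, S4:62, S5:39 → nearest is S5
(10, -13, 8) — d to each: S0:28, S1:10, S2:32, S3:32, S4:44, S5:45 → nearest is S1
(10, 14, 5) — d to each: S0:50, S1:26, S2:36, S3:14, S4:30, S5:53 → nearest is S3
(-15, -2, -9) — d to each: S0:43, S1:47, S2:63, S3:41, S4:41, S5:26 → nearest is S5
(-18, 15, 18) — d to each: S0:90, S1:68, S2:52, S3:50, S4:72, S5:25 → nearest is S5
(-1, 11, 9) — d to each: S0:60, S1:38, S2:40, S3:20, S4:42, S5:35 → nearest is S3
2 of the 7 points have S1 as nearest.

2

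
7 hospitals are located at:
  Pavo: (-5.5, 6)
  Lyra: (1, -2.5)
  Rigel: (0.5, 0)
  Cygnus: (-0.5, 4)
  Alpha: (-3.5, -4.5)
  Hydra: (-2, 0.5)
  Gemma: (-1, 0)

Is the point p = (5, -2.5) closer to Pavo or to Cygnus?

Compare squared distances:
d²(p, Pavo) = (5−(-5.5))² + (-2.5−6)² = 110.25 + 72.25 = 182.5
d²(p, Cygnus) = (5−(-0.5))² + (-2.5−4)² = 30.25 + 42.25 = 72.5
182.5 > 72.5, so Cygnus is closer.

Cygnus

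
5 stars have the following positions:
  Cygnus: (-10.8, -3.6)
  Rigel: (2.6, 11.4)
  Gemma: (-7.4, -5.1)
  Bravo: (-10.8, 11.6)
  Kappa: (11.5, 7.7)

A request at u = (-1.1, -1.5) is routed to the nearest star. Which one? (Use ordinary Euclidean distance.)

Compare squared distances (the ordering matches that of the actual distances):
d²(u, Cygnus) = (-1.1−(-10.8))² + (-1.5−(-3.6))² = 94.09 + 4.41 = 98.5
d²(u, Rigel) = (-1.1−2.6)² + (-1.5−11.4)² = 13.69 + 166.41 = 180.1
d²(u, Gemma) = (-1.1−(-7.4))² + (-1.5−(-5.1))² = 39.69 + 12.96 = 52.65
d²(u, Bravo) = (-1.1−(-10.8))² + (-1.5−11.6)² = 94.09 + 171.61 = 265.7
d²(u, Kappa) = (-1.1−11.5)² + (-1.5−7.7)² = 158.76 + 84.64 = 243.4
The smallest is to Gemma, so u lies in the Voronoi region of Gemma.

Gemma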